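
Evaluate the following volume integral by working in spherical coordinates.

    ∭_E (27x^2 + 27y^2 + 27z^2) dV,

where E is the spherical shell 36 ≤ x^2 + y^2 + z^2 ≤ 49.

In spherical coordinates, x = ρ sin(φ) cos(θ), y = ρ sin(φ) sin(θ), z = ρ cos(φ), and dV = ρ^2 sin(φ) dρ dφ dθ.

The integrand becomes 27ρ^2, so

    ∭_E (27x^2 + 27y^2 + 27z^2) dV = ∫_{0}^{2π} ∫_{0}^{π} ∫_{6}^{7} (27ρ^2) · ρ^2 sin(φ) dρ dφ dθ.

Inner (ρ): 243837sin(φ)/5.
Middle (φ): 487674/5.
Outer (θ): 975348π/5.

Therefore the triple integral equals 975348π/5.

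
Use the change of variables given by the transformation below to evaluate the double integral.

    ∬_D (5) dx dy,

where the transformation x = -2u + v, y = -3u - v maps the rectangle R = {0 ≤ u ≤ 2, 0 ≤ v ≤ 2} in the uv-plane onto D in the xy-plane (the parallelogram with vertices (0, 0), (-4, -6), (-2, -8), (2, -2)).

Compute the Jacobian determinant of (x, y) with respect to (u, v):

    ∂(x,y)/∂(u,v) = | -2  1 | = (-2)(-1) - (1)(-3) = 5.
                   | -3  -1 |

Its absolute value is |J| = 5 (the area scaling factor).

Substituting x = -2u + v, y = -3u - v into the integrand,

    5 → 5,

so the integral becomes

    ∬_R (5) · |J| du dv = ∫_0^2 ∫_0^2 (25) dv du.

Inner (v): 50.
Outer (u): 100.

Therefore ∬_D (5) dx dy = 100.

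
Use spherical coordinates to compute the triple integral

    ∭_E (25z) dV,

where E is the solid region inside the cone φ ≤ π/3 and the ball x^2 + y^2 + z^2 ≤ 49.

In spherical coordinates, x = ρ sin(φ) cos(θ), y = ρ sin(φ) sin(θ), z = ρ cos(φ), and dV = ρ^2 sin(φ) dρ dφ dθ.

The integrand becomes 25ρ cos(φ), so

    ∭_E (25z) dV = ∫_{0}^{2π} ∫_{0}^{π/3} ∫_{0}^{7} (25ρ cos(φ)) · ρ^2 sin(φ) dρ dφ dθ.

Inner (ρ): 60025sin(2φ)/8.
Middle (φ): 180075/32.
Outer (θ): 180075π/16.

Therefore the triple integral equals 180075π/16.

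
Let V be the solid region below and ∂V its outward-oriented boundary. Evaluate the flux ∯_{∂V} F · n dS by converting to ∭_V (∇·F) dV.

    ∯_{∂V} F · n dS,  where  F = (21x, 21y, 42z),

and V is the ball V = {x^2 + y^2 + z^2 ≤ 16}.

By the divergence theorem,

    ∯_{∂V} F · n dS = ∭_V (∇ · F) dV.

Compute the divergence:
    ∇ · F = ∂F_x/∂x + ∂F_y/∂y + ∂F_z/∂z = 21 + 21 + 42 = 84.

In spherical coordinates, x = ρ sin(φ) cos(θ), y = ρ sin(φ) sin(θ), z = ρ cos(φ), dV = ρ^2 sin(φ) dρ dφ dθ, with 0 ≤ ρ ≤ 4, 0 ≤ φ ≤ π, 0 ≤ θ ≤ 2π.

The integrand, after substitution and multiplying by the volume element, becomes (84) · ρ^2 sin(φ), so

    ∭_V (∇·F) dV = ∫_0^{2π} ∫_0^{π} ∫_0^{4} (84) · ρ^2 sin(φ) dρ dφ dθ.

Inner (ρ from 0 to 4): 1792sin(φ).
Middle (φ from 0 to π): 3584.
Outer (θ from 0 to 2π): 7168π.

Therefore ∯_{∂V} F · n dS = 7168π.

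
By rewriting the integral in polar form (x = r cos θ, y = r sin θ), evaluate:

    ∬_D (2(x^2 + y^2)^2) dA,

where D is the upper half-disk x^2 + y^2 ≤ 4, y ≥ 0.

The region D is 0 ≤ r ≤ 2, 0 ≤ θ ≤ π in polar coordinates, where x = r cos(θ), y = r sin(θ), and dA = r dr dθ.

Under the substitution, the integrand becomes 2r^4, so

    ∬_D (2(x^2 + y^2)^2) dA = ∫_{0}^{π} ∫_{0}^{2} (2r^4) · r dr dθ.

Inner integral (in r): ∫_{0}^{2} (2r^4) · r dr = 64/3.

Outer integral (in θ): ∫_{0}^{π} (64/3) dθ = 64π/3.

Therefore ∬_D (2(x^2 + y^2)^2) dA = 64π/3.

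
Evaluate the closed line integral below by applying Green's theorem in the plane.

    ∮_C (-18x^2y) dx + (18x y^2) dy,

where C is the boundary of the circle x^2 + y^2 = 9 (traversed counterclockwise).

Green's theorem converts the closed line integral into a double integral over the enclosed region D:

    ∮_C P dx + Q dy = ∬_D (∂Q/∂x - ∂P/∂y) dA.

Here P = -18x^2y, Q = 18x y^2, so

    ∂Q/∂x = 18y^2,    ∂P/∂y = -18x^2,
    ∂Q/∂x - ∂P/∂y = 18x^2 + 18y^2.

D is the region x^2 + y^2 ≤ 9. Evaluating the double integral:

In polar coordinates (x = r cos θ, y = r sin θ, dA = r dr dθ) the integrand becomes 18r^2, so

    ∬_D (18x^2 + 18y^2) dA = ∫_0^{2π} ∫_0^{3} (18r^2) · r dr dθ.

Inner (r from 0 to 3): 729/2.
Outer (θ from 0 to 2π): 729π.

Therefore ∮_C P dx + Q dy = 729π.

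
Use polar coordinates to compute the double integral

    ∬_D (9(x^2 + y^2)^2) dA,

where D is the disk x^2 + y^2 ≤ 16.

The region D is 0 ≤ r ≤ 4, 0 ≤ θ ≤ 2π in polar coordinates, where x = r cos(θ), y = r sin(θ), and dA = r dr dθ.

Under the substitution, the integrand becomes 9r^4, so

    ∬_D (9(x^2 + y^2)^2) dA = ∫_{0}^{2π} ∫_{0}^{4} (9r^4) · r dr dθ.

Inner integral (in r): ∫_{0}^{4} (9r^4) · r dr = 6144.

Outer integral (in θ): ∫_{0}^{2π} (6144) dθ = 12288π.

Therefore ∬_D (9(x^2 + y^2)^2) dA = 12288π.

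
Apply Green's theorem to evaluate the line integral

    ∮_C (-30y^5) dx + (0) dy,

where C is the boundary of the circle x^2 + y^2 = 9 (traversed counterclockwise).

Green's theorem converts the closed line integral into a double integral over the enclosed region D:

    ∮_C P dx + Q dy = ∬_D (∂Q/∂x - ∂P/∂y) dA.

Here P = -30y^5, Q = 0, so

    ∂Q/∂x = 0,    ∂P/∂y = -150y^4,
    ∂Q/∂x - ∂P/∂y = 150y^4.

D is the region x^2 + y^2 ≤ 9. Evaluating the double integral:

In polar coordinates (x = r cos θ, y = r sin θ, dA = r dr dθ) the integrand becomes 150r^4sin(θ)^4, so

    ∬_D (150y^4) dA = ∫_0^{2π} ∫_0^{3} (150r^4sin(θ)^4) · r dr dθ.

Inner (r from 0 to 3): 18225sin(θ)^4.
Outer (θ from 0 to 2π): 54675π/4.

Therefore ∮_C P dx + Q dy = 54675π/4.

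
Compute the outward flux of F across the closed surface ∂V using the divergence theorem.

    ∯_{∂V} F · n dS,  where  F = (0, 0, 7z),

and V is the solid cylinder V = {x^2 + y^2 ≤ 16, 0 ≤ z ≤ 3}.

By the divergence theorem,

    ∯_{∂V} F · n dS = ∭_V (∇ · F) dV.

Compute the divergence:
    ∇ · F = ∂F_x/∂x + ∂F_y/∂y + ∂F_z/∂z = 0 + 0 + 7 = 7.

In cylindrical coordinates, x = r cos(θ), y = r sin(θ), z = z, dV = r dr dθ dz, with 0 ≤ r ≤ 4, 0 ≤ θ ≤ 2π, 0 ≤ z ≤ 3.

The integrand, after substitution and multiplying by the volume element, becomes (7) · r, so

    ∭_V (∇·F) dV = ∫_0^{2π} ∫_0^{4} ∫_0^{3} (7) · r dz dr dθ.

Inner (z from 0 to 3): 21r.
Middle (r from 0 to 4): 168.
Outer (θ from 0 to 2π): 336π.

Therefore ∯_{∂V} F · n dS = 336π.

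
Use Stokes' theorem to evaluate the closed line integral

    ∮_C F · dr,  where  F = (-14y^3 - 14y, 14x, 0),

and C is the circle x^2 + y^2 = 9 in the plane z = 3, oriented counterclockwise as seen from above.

Let S be the flat disk x^2 + y^2 ≤ 9 in the plane z = 3, with upward unit normal n̂ = ẑ. By Stokes' theorem,

    ∮_C F · dr = ∬_S (∇ × F) · n̂ dS = ∬_D (curl F)_z dA,

where D is the disk x^2 + y^2 ≤ 9.

Compute the curl of F = (-14y^3 - 14y, 14x, 0):
    (∇ × F)_x = ∂F_z/∂y - ∂F_y/∂z = 0,
    (∇ × F)_y = ∂F_x/∂z - ∂F_z/∂x = 0,
    (∇ × F)_z = ∂F_y/∂x - ∂F_x/∂y = 42y^2 + 28.

On z = 3, (curl F)_z = 42y^2 + 28.

Convert to polar (x = r cos θ, y = r sin θ, dA = r dr dθ); the integrand becomes 42r^2sin(θ)^2 + 28, so

    ∬_D (curl F)_z dA = ∫_0^{2π} ∫_0^{3} (42r^2sin(θ)^2 + 28) · r dr dθ.

Inner (r from 0 to 3): 1701sin(θ)^2/2 + 126.
Outer (θ from 0 to 2π): 2205π/2.

Therefore ∮_C F · dr = 2205π/2.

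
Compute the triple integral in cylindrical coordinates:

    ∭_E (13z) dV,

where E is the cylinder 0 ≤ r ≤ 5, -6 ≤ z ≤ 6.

In cylindrical coordinates, x = r cos(θ), y = r sin(θ), z = z, and dV = r dr dθ dz.

The integrand becomes 13z, so

    ∭_E (13z) dV = ∫_{0}^{2π} ∫_{0}^{5} ∫_{-6}^{6} (13z) · r dz dr dθ.

Inner (z): 0.
Middle (r from 0 to 5): 0.
Outer (θ): 0.

Therefore the triple integral equals 0.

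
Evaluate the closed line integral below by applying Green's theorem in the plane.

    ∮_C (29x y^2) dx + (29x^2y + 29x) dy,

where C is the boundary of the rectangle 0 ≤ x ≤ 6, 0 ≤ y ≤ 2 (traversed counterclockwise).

Green's theorem converts the closed line integral into a double integral over the enclosed region D:

    ∮_C P dx + Q dy = ∬_D (∂Q/∂x - ∂P/∂y) dA.

Here P = 29x y^2, Q = 29x^2y + 29x, so

    ∂Q/∂x = 58x y + 29,    ∂P/∂y = 58x y,
    ∂Q/∂x - ∂P/∂y = 29.

D is the region 0 ≤ x ≤ 6, 0 ≤ y ≤ 2. Evaluating the double integral:

    ∬_D (29) dA = ∫_0^{6} ∫_0^{2} (29) dy dx.

Inner (y from 0 to 2): 58.
Outer (x from 0 to 6): 348.

Therefore ∮_C P dx + Q dy = 348.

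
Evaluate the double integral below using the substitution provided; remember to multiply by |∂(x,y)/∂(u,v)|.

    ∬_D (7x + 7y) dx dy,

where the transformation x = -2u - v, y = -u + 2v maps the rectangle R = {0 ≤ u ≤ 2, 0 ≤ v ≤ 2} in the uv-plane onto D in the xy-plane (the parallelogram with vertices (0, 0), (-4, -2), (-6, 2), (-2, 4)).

Compute the Jacobian determinant of (x, y) with respect to (u, v):

    ∂(x,y)/∂(u,v) = | -2  -1 | = (-2)(2) - (-1)(-1) = -5.
                   | -1  2 |

Its absolute value is |J| = 5 (the area scaling factor).

Substituting x = -2u - v, y = -u + 2v into the integrand,

    7x + 7y → -21u + 7v,

so the integral becomes

    ∬_R (-21u + 7v) · |J| du dv = ∫_0^2 ∫_0^2 (-105u + 35v) dv du.

Inner (v): 70 - 210u.
Outer (u): -280.

Therefore ∬_D (7x + 7y) dx dy = -280.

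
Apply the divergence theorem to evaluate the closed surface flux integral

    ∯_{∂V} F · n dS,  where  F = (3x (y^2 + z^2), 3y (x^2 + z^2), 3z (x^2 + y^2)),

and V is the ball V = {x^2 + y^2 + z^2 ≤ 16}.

By the divergence theorem,

    ∯_{∂V} F · n dS = ∭_V (∇ · F) dV.

Compute the divergence:
    ∇ · F = ∂F_x/∂x + ∂F_y/∂y + ∂F_z/∂z = 3y^2 + 3z^2 + 3x^2 + 3z^2 + 3x^2 + 3y^2 = 6x^2 + 6y^2 + 6z^2.

In spherical coordinates, x = ρ sin(φ) cos(θ), y = ρ sin(φ) sin(θ), z = ρ cos(φ), dV = ρ^2 sin(φ) dρ dφ dθ, with 0 ≤ ρ ≤ 4, 0 ≤ φ ≤ π, 0 ≤ θ ≤ 2π.

The integrand, after substitution and multiplying by the volume element, becomes (6ρ^2) · ρ^2 sin(φ), so

    ∭_V (∇·F) dV = ∫_0^{2π} ∫_0^{π} ∫_0^{4} (6ρ^2) · ρ^2 sin(φ) dρ dφ dθ.

Inner (ρ from 0 to 4): 6144sin(φ)/5.
Middle (φ from 0 to π): 12288/5.
Outer (θ from 0 to 2π): 24576π/5.

Therefore ∯_{∂V} F · n dS = 24576π/5.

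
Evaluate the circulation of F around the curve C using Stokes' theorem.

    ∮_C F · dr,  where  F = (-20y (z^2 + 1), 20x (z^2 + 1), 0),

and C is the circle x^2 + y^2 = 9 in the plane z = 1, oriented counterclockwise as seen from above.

Let S be the flat disk x^2 + y^2 ≤ 9 in the plane z = 1, with upward unit normal n̂ = ẑ. By Stokes' theorem,

    ∮_C F · dr = ∬_S (∇ × F) · n̂ dS = ∬_D (curl F)_z dA,

where D is the disk x^2 + y^2 ≤ 9.

Compute the curl of F = (-20y (z^2 + 1), 20x (z^2 + 1), 0):
    (∇ × F)_x = ∂F_z/∂y - ∂F_y/∂z = -40x z,
    (∇ × F)_y = ∂F_x/∂z - ∂F_z/∂x = -40y z,
    (∇ × F)_z = ∂F_y/∂x - ∂F_x/∂y = 40z^2 + 40.

On z = 1, (curl F)_z = 80.

Convert to polar (x = r cos θ, y = r sin θ, dA = r dr dθ); the integrand becomes 80, so

    ∬_D (curl F)_z dA = ∫_0^{2π} ∫_0^{3} (80) · r dr dθ.

Inner (r from 0 to 3): 360.
Outer (θ from 0 to 2π): 720π.

Therefore ∮_C F · dr = 720π.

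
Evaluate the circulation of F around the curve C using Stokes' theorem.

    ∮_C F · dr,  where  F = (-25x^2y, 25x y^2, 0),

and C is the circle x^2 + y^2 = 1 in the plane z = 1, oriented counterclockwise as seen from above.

Let S be the flat disk x^2 + y^2 ≤ 1 in the plane z = 1, with upward unit normal n̂ = ẑ. By Stokes' theorem,

    ∮_C F · dr = ∬_S (∇ × F) · n̂ dS = ∬_D (curl F)_z dA,

where D is the disk x^2 + y^2 ≤ 1.

Compute the curl of F = (-25x^2y, 25x y^2, 0):
    (∇ × F)_x = ∂F_z/∂y - ∂F_y/∂z = 0,
    (∇ × F)_y = ∂F_x/∂z - ∂F_z/∂x = 0,
    (∇ × F)_z = ∂F_y/∂x - ∂F_x/∂y = 25x^2 + 25y^2.

On z = 1, (curl F)_z = 25x^2 + 25y^2.

Convert to polar (x = r cos θ, y = r sin θ, dA = r dr dθ); the integrand becomes 25r^2, so

    ∬_D (curl F)_z dA = ∫_0^{2π} ∫_0^{1} (25r^2) · r dr dθ.

Inner (r from 0 to 1): 25/4.
Outer (θ from 0 to 2π): 25π/2.

Therefore ∮_C F · dr = 25π/2.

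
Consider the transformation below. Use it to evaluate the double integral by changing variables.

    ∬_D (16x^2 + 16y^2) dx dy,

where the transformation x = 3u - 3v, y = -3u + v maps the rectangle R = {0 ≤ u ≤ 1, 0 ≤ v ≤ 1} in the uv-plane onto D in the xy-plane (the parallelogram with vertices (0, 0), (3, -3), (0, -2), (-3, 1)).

Compute the Jacobian determinant of (x, y) with respect to (u, v):

    ∂(x,y)/∂(u,v) = | 3  -3 | = (3)(1) - (-3)(-3) = -6.
                   | -3  1 |

Its absolute value is |J| = 6 (the area scaling factor).

Substituting x = 3u - 3v, y = -3u + v into the integrand,

    16x^2 + 16y^2 → 288u^2 - 384u v + 160v^2,

so the integral becomes

    ∬_R (288u^2 - 384u v + 160v^2) · |J| du dv = ∫_0^1 ∫_0^1 (1728u^2 - 2304u v + 960v^2) dv du.

Inner (v): 1728u^2 - 1152u + 320.
Outer (u): 320.

Therefore ∬_D (16x^2 + 16y^2) dx dy = 320.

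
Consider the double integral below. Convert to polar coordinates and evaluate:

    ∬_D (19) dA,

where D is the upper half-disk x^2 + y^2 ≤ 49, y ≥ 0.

The region D is 0 ≤ r ≤ 7, 0 ≤ θ ≤ π in polar coordinates, where x = r cos(θ), y = r sin(θ), and dA = r dr dθ.

Under the substitution, the integrand becomes 19, so

    ∬_D (19) dA = ∫_{0}^{π} ∫_{0}^{7} (19) · r dr dθ.

Inner integral (in r): ∫_{0}^{7} (19) · r dr = 931/2.

Outer integral (in θ): ∫_{0}^{π} (931/2) dθ = 931π/2.

Therefore ∬_D (19) dA = 931π/2.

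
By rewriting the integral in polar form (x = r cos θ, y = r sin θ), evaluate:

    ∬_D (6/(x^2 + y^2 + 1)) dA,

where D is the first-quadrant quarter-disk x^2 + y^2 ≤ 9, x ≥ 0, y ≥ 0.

The region D is 0 ≤ r ≤ 3, 0 ≤ θ ≤ π/2 in polar coordinates, where x = r cos(θ), y = r sin(θ), and dA = r dr dθ.

Under the substitution, the integrand becomes 6/(r^2 + 1), so

    ∬_D (6/(x^2 + y^2 + 1)) dA = ∫_{0}^{π/2} ∫_{0}^{3} (6/(r^2 + 1)) · r dr dθ.

Inner integral (in r): ∫_{0}^{3} (6/(r^2 + 1)) · r dr = log(1000).

Outer integral (in θ): ∫_{0}^{π/2} (log(1000)) dθ = log(1000^(π/2)).

Therefore ∬_D (6/(x^2 + y^2 + 1)) dA = log(1000^(π/2)).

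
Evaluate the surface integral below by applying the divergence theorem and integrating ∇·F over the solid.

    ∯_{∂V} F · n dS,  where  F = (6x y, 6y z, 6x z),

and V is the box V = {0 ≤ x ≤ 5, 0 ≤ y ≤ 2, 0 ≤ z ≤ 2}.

By the divergence theorem,

    ∯_{∂V} F · n dS = ∭_V (∇ · F) dV.

Compute the divergence:
    ∇ · F = ∂F_x/∂x + ∂F_y/∂y + ∂F_z/∂z = 6y + 6z + 6x = 6x + 6y + 6z.

V is a rectangular box, so dV = dx dy dz with 0 ≤ x ≤ 5, 0 ≤ y ≤ 2, 0 ≤ z ≤ 2.

Integrate (6x + 6y + 6z) over V as an iterated integral:

    ∭_V (∇·F) dV = ∫_0^{5} ∫_0^{2} ∫_0^{2} (6x + 6y + 6z) dz dy dx.

Inner (z from 0 to 2): 12x + 12y + 12.
Middle (y from 0 to 2): 24x + 48.
Outer (x from 0 to 5): 540.

Therefore ∯_{∂V} F · n dS = 540.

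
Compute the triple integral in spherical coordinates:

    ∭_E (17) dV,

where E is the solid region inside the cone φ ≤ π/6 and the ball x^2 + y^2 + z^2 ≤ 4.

In spherical coordinates, x = ρ sin(φ) cos(θ), y = ρ sin(φ) sin(θ), z = ρ cos(φ), and dV = ρ^2 sin(φ) dρ dφ dθ.

The integrand becomes 17, so

    ∭_E (17) dV = ∫_{0}^{2π} ∫_{0}^{π/6} ∫_{0}^{2} (17) · ρ^2 sin(φ) dρ dφ dθ.

Inner (ρ): 136sin(φ)/3.
Middle (φ): 136/3 - 68sqrt(3)/3.
Outer (θ): 136π (2 - sqrt(3))/3.

Therefore the triple integral equals 136π (2 - sqrt(3))/3.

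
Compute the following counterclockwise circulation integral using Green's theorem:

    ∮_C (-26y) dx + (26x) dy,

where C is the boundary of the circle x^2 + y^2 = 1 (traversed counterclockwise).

Green's theorem converts the closed line integral into a double integral over the enclosed region D:

    ∮_C P dx + Q dy = ∬_D (∂Q/∂x - ∂P/∂y) dA.

Here P = -26y, Q = 26x, so

    ∂Q/∂x = 26,    ∂P/∂y = -26,
    ∂Q/∂x - ∂P/∂y = 52.

D is the region x^2 + y^2 ≤ 1. Evaluating the double integral:

In polar coordinates (x = r cos θ, y = r sin θ, dA = r dr dθ) the integrand becomes 52, so

    ∬_D (52) dA = ∫_0^{2π} ∫_0^{1} (52) · r dr dθ.

Inner (r from 0 to 1): 26.
Outer (θ from 0 to 2π): 52π.

Therefore ∮_C P dx + Q dy = 52π.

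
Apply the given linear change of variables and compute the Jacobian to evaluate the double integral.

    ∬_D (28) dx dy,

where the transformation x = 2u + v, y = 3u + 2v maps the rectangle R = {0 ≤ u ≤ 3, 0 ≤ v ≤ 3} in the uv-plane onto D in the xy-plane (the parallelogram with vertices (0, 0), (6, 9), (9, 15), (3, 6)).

Compute the Jacobian determinant of (x, y) with respect to (u, v):

    ∂(x,y)/∂(u,v) = | 2  1 | = (2)(2) - (1)(3) = 1.
                   | 3  2 |

Its absolute value is |J| = 1 (the area scaling factor).

Substituting x = 2u + v, y = 3u + 2v into the integrand,

    28 → 28,

so the integral becomes

    ∬_R (28) · |J| du dv = ∫_0^3 ∫_0^3 (28) dv du.

Inner (v): 84.
Outer (u): 252.

Therefore ∬_D (28) dx dy = 252.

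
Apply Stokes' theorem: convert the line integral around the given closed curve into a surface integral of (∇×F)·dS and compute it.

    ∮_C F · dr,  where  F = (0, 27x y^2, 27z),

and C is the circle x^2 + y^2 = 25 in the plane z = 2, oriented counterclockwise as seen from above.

Let S be the flat disk x^2 + y^2 ≤ 25 in the plane z = 2, with upward unit normal n̂ = ẑ. By Stokes' theorem,

    ∮_C F · dr = ∬_S (∇ × F) · n̂ dS = ∬_D (curl F)_z dA,

where D is the disk x^2 + y^2 ≤ 25.

Compute the curl of F = (0, 27x y^2, 27z):
    (∇ × F)_x = ∂F_z/∂y - ∂F_y/∂z = 0,
    (∇ × F)_y = ∂F_x/∂z - ∂F_z/∂x = 0,
    (∇ × F)_z = ∂F_y/∂x - ∂F_x/∂y = 27y^2.

On z = 2, (curl F)_z = 27y^2.

Convert to polar (x = r cos θ, y = r sin θ, dA = r dr dθ); the integrand becomes 27r^2sin(θ)^2, so

    ∬_D (curl F)_z dA = ∫_0^{2π} ∫_0^{5} (27r^2sin(θ)^2) · r dr dθ.

Inner (r from 0 to 5): 16875sin(θ)^2/4.
Outer (θ from 0 to 2π): 16875π/4.

Therefore ∮_C F · dr = 16875π/4.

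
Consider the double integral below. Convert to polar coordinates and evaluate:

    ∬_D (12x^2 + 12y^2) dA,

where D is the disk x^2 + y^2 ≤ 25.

The region D is 0 ≤ r ≤ 5, 0 ≤ θ ≤ 2π in polar coordinates, where x = r cos(θ), y = r sin(θ), and dA = r dr dθ.

Under the substitution, the integrand becomes 12r^2, so

    ∬_D (12x^2 + 12y^2) dA = ∫_{0}^{2π} ∫_{0}^{5} (12r^2) · r dr dθ.

Inner integral (in r): ∫_{0}^{5} (12r^2) · r dr = 1875.

Outer integral (in θ): ∫_{0}^{2π} (1875) dθ = 3750π.

Therefore ∬_D (12x^2 + 12y^2) dA = 3750π.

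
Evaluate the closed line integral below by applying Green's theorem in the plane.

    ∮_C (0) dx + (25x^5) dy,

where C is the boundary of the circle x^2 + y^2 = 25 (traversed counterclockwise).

Green's theorem converts the closed line integral into a double integral over the enclosed region D:

    ∮_C P dx + Q dy = ∬_D (∂Q/∂x - ∂P/∂y) dA.

Here P = 0, Q = 25x^5, so

    ∂Q/∂x = 125x^4,    ∂P/∂y = 0,
    ∂Q/∂x - ∂P/∂y = 125x^4.

D is the region x^2 + y^2 ≤ 25. Evaluating the double integral:

In polar coordinates (x = r cos θ, y = r sin θ, dA = r dr dθ) the integrand becomes 125r^4cos(θ)^4, so

    ∬_D (125x^4) dA = ∫_0^{2π} ∫_0^{5} (125r^4cos(θ)^4) · r dr dθ.

Inner (r from 0 to 5): 1953125cos(θ)^4/6.
Outer (θ from 0 to 2π): 1953125π/8.

Therefore ∮_C P dx + Q dy = 1953125π/8.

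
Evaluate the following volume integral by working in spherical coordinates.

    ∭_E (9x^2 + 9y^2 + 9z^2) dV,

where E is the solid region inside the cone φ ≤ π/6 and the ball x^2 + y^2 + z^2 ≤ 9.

In spherical coordinates, x = ρ sin(φ) cos(θ), y = ρ sin(φ) sin(θ), z = ρ cos(φ), and dV = ρ^2 sin(φ) dρ dφ dθ.

The integrand becomes 9ρ^2, so

    ∭_E (9x^2 + 9y^2 + 9z^2) dV = ∫_{0}^{2π} ∫_{0}^{π/6} ∫_{0}^{3} (9ρ^2) · ρ^2 sin(φ) dρ dφ dθ.

Inner (ρ): 2187sin(φ)/5.
Middle (φ): 2187/5 - 2187sqrt(3)/10.
Outer (θ): 2187π (2 - sqrt(3))/5.

Therefore the triple integral equals 2187π (2 - sqrt(3))/5.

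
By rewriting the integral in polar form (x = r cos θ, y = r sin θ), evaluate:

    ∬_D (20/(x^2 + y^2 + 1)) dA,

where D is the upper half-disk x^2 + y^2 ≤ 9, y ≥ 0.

The region D is 0 ≤ r ≤ 3, 0 ≤ θ ≤ π in polar coordinates, where x = r cos(θ), y = r sin(θ), and dA = r dr dθ.

Under the substitution, the integrand becomes 20/(r^2 + 1), so

    ∬_D (20/(x^2 + y^2 + 1)) dA = ∫_{0}^{π} ∫_{0}^{3} (20/(r^2 + 1)) · r dr dθ.

Inner integral (in r): ∫_{0}^{3} (20/(r^2 + 1)) · r dr = log(10000000000).

Outer integral (in θ): ∫_{0}^{π} (log(10000000000)) dθ = log(10000000000^π).

Therefore ∬_D (20/(x^2 + y^2 + 1)) dA = log(10000000000^π).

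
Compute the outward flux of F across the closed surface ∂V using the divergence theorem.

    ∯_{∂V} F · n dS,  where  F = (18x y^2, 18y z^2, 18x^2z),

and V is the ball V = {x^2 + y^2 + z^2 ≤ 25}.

By the divergence theorem,

    ∯_{∂V} F · n dS = ∭_V (∇ · F) dV.

Compute the divergence:
    ∇ · F = ∂F_x/∂x + ∂F_y/∂y + ∂F_z/∂z = 18y^2 + 18z^2 + 18x^2 = 18x^2 + 18y^2 + 18z^2.

In spherical coordinates, x = ρ sin(φ) cos(θ), y = ρ sin(φ) sin(θ), z = ρ cos(φ), dV = ρ^2 sin(φ) dρ dφ dθ, with 0 ≤ ρ ≤ 5, 0 ≤ φ ≤ π, 0 ≤ θ ≤ 2π.

The integrand, after substitution and multiplying by the volume element, becomes (18ρ^2) · ρ^2 sin(φ), so

    ∭_V (∇·F) dV = ∫_0^{2π} ∫_0^{π} ∫_0^{5} (18ρ^2) · ρ^2 sin(φ) dρ dφ dθ.

Inner (ρ from 0 to 5): 11250sin(φ).
Middle (φ from 0 to π): 22500.
Outer (θ from 0 to 2π): 45000π.

Therefore ∯_{∂V} F · n dS = 45000π.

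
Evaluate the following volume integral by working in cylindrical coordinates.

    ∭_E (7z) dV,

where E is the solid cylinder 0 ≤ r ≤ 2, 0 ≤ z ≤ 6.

In cylindrical coordinates, x = r cos(θ), y = r sin(θ), z = z, and dV = r dr dθ dz.

The integrand becomes 7z, so

    ∭_E (7z) dV = ∫_{0}^{2π} ∫_{0}^{2} ∫_{0}^{6} (7z) · r dz dr dθ.

Inner (z): 126r.
Middle (r from 0 to 2): 252.
Outer (θ): 504π.

Therefore the triple integral equals 504π.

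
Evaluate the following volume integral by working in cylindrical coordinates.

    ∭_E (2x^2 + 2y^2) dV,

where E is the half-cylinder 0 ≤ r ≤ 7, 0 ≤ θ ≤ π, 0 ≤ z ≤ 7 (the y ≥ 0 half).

In cylindrical coordinates, x = r cos(θ), y = r sin(θ), z = z, and dV = r dr dθ dz.

The integrand becomes 2r^2, so

    ∭_E (2x^2 + 2y^2) dV = ∫_{0}^{π} ∫_{0}^{7} ∫_{0}^{7} (2r^2) · r dz dr dθ.

Inner (z): 14r^3.
Middle (r from 0 to 7): 16807/2.
Outer (θ): 16807π/2.

Therefore the triple integral equals 16807π/2.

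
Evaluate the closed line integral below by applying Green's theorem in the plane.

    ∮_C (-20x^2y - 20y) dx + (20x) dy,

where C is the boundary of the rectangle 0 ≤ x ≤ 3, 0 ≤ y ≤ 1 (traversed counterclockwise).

Green's theorem converts the closed line integral into a double integral over the enclosed region D:

    ∮_C P dx + Q dy = ∬_D (∂Q/∂x - ∂P/∂y) dA.

Here P = -20x^2y - 20y, Q = 20x, so

    ∂Q/∂x = 20,    ∂P/∂y = -20x^2 - 20,
    ∂Q/∂x - ∂P/∂y = 20x^2 + 40.

D is the region 0 ≤ x ≤ 3, 0 ≤ y ≤ 1. Evaluating the double integral:

    ∬_D (20x^2 + 40) dA = ∫_0^{3} ∫_0^{1} (20x^2 + 40) dy dx.

Inner (y from 0 to 1): 20x^2 + 40.
Outer (x from 0 to 3): 300.

Therefore ∮_C P dx + Q dy = 300.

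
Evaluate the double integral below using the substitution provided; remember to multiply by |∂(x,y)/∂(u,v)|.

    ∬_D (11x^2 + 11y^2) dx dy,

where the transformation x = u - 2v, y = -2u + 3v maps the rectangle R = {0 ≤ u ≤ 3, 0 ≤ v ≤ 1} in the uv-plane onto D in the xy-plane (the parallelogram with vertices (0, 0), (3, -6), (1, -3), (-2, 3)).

Compute the Jacobian determinant of (x, y) with respect to (u, v):

    ∂(x,y)/∂(u,v) = | 1  -2 | = (1)(3) - (-2)(-2) = -1.
                   | -2  3 |

Its absolute value is |J| = 1 (the area scaling factor).

Substituting x = u - 2v, y = -2u + 3v into the integrand,

    11x^2 + 11y^2 → 55u^2 - 176u v + 143v^2,

so the integral becomes

    ∬_R (55u^2 - 176u v + 143v^2) · |J| du dv = ∫_0^3 ∫_0^1 (55u^2 - 176u v + 143v^2) dv du.

Inner (v): 55u^2 - 88u + 143/3.
Outer (u): 242.

Therefore ∬_D (11x^2 + 11y^2) dx dy = 242.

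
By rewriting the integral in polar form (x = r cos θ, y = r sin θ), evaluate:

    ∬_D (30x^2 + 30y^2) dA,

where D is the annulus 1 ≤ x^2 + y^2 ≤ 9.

The region D is 1 ≤ r ≤ 3, 0 ≤ θ ≤ 2π in polar coordinates, where x = r cos(θ), y = r sin(θ), and dA = r dr dθ.

Under the substitution, the integrand becomes 30r^2, so

    ∬_D (30x^2 + 30y^2) dA = ∫_{0}^{2π} ∫_{1}^{3} (30r^2) · r dr dθ.

Inner integral (in r): ∫_{1}^{3} (30r^2) · r dr = 600.

Outer integral (in θ): ∫_{0}^{2π} (600) dθ = 1200π.

Therefore ∬_D (30x^2 + 30y^2) dA = 1200π.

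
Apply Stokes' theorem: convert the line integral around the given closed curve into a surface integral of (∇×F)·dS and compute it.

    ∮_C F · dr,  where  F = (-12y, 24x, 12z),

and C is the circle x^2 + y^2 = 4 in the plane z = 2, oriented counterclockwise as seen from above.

Let S be the flat disk x^2 + y^2 ≤ 4 in the plane z = 2, with upward unit normal n̂ = ẑ. By Stokes' theorem,

    ∮_C F · dr = ∬_S (∇ × F) · n̂ dS = ∬_D (curl F)_z dA,

where D is the disk x^2 + y^2 ≤ 4.

Compute the curl of F = (-12y, 24x, 12z):
    (∇ × F)_x = ∂F_z/∂y - ∂F_y/∂z = 0,
    (∇ × F)_y = ∂F_x/∂z - ∂F_z/∂x = 0,
    (∇ × F)_z = ∂F_y/∂x - ∂F_x/∂y = 36.

On z = 2, (curl F)_z = 36.

Convert to polar (x = r cos θ, y = r sin θ, dA = r dr dθ); the integrand becomes 36, so

    ∬_D (curl F)_z dA = ∫_0^{2π} ∫_0^{2} (36) · r dr dθ.

Inner (r from 0 to 2): 72.
Outer (θ from 0 to 2π): 144π.

Therefore ∮_C F · dr = 144π.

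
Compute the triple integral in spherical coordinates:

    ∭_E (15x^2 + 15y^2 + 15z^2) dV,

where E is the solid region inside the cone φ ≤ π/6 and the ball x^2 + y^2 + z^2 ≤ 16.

In spherical coordinates, x = ρ sin(φ) cos(θ), y = ρ sin(φ) sin(θ), z = ρ cos(φ), and dV = ρ^2 sin(φ) dρ dφ dθ.

The integrand becomes 15ρ^2, so

    ∭_E (15x^2 + 15y^2 + 15z^2) dV = ∫_{0}^{2π} ∫_{0}^{π/6} ∫_{0}^{4} (15ρ^2) · ρ^2 sin(φ) dρ dφ dθ.

Inner (ρ): 3072sin(φ).
Middle (φ): 3072 - 1536sqrt(3).
Outer (θ): 3072π (2 - sqrt(3)).

Therefore the triple integral equals 3072π (2 - sqrt(3)).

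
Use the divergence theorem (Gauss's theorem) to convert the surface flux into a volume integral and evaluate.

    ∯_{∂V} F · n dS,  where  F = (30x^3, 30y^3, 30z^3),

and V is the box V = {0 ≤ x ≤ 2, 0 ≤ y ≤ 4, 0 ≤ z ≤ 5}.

By the divergence theorem,

    ∯_{∂V} F · n dS = ∭_V (∇ · F) dV.

Compute the divergence:
    ∇ · F = ∂F_x/∂x + ∂F_y/∂y + ∂F_z/∂z = 90x^2 + 90y^2 + 90z^2.

V is a rectangular box, so dV = dx dy dz with 0 ≤ x ≤ 2, 0 ≤ y ≤ 4, 0 ≤ z ≤ 5.

Integrate (90x^2 + 90y^2 + 90z^2) over V as an iterated integral:

    ∭_V (∇·F) dV = ∫_0^{2} ∫_0^{4} ∫_0^{5} (90x^2 + 90y^2 + 90z^2) dz dy dx.

Inner (z from 0 to 5): 450x^2 + 450y^2 + 3750.
Middle (y from 0 to 4): 1800x^2 + 24600.
Outer (x from 0 to 2): 54000.

Therefore ∯_{∂V} F · n dS = 54000.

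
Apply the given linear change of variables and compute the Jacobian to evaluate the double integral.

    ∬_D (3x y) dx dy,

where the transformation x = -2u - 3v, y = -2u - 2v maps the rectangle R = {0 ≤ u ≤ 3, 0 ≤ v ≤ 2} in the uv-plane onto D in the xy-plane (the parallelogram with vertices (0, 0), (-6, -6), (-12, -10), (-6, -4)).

Compute the Jacobian determinant of (x, y) with respect to (u, v):

    ∂(x,y)/∂(u,v) = | -2  -3 | = (-2)(-2) - (-3)(-2) = -2.
                   | -2  -2 |

Its absolute value is |J| = 2 (the area scaling factor).

Substituting x = -2u - 3v, y = -2u - 2v into the integrand,

    3x y → 12u^2 + 30u v + 18v^2,

so the integral becomes

    ∬_R (12u^2 + 30u v + 18v^2) · |J| du dv = ∫_0^3 ∫_0^2 (24u^2 + 60u v + 36v^2) dv du.

Inner (v): 48u^2 + 120u + 96.
Outer (u): 1260.

Therefore ∬_D (3x y) dx dy = 1260.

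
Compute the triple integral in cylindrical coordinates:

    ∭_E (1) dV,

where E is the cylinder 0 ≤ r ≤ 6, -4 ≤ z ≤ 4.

In cylindrical coordinates, x = r cos(θ), y = r sin(θ), z = z, and dV = r dr dθ dz.

The integrand becomes 1, so

    ∭_E (1) dV = ∫_{0}^{2π} ∫_{0}^{6} ∫_{-4}^{4} (1) · r dz dr dθ.

Inner (z): 8r.
Middle (r from 0 to 6): 144.
Outer (θ): 288π.

Therefore the triple integral equals 288π.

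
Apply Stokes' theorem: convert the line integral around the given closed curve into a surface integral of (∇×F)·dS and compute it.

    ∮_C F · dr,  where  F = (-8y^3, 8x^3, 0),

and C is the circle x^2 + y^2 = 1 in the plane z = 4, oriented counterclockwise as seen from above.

Let S be the flat disk x^2 + y^2 ≤ 1 in the plane z = 4, with upward unit normal n̂ = ẑ. By Stokes' theorem,

    ∮_C F · dr = ∬_S (∇ × F) · n̂ dS = ∬_D (curl F)_z dA,

where D is the disk x^2 + y^2 ≤ 1.

Compute the curl of F = (-8y^3, 8x^3, 0):
    (∇ × F)_x = ∂F_z/∂y - ∂F_y/∂z = 0,
    (∇ × F)_y = ∂F_x/∂z - ∂F_z/∂x = 0,
    (∇ × F)_z = ∂F_y/∂x - ∂F_x/∂y = 24x^2 + 24y^2.

On z = 4, (curl F)_z = 24x^2 + 24y^2.

Convert to polar (x = r cos θ, y = r sin θ, dA = r dr dθ); the integrand becomes 24r^2, so

    ∬_D (curl F)_z dA = ∫_0^{2π} ∫_0^{1} (24r^2) · r dr dθ.

Inner (r from 0 to 1): 6.
Outer (θ from 0 to 2π): 12π.

Therefore ∮_C F · dr = 12π.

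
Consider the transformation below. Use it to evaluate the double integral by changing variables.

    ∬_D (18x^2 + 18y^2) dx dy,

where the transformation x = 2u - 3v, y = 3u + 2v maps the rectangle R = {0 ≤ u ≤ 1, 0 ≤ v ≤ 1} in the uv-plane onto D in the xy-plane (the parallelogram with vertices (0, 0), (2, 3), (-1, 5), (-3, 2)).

Compute the Jacobian determinant of (x, y) with respect to (u, v):

    ∂(x,y)/∂(u,v) = | 2  -3 | = (2)(2) - (-3)(3) = 13.
                   | 3  2 |

Its absolute value is |J| = 13 (the area scaling factor).

Substituting x = 2u - 3v, y = 3u + 2v into the integrand,

    18x^2 + 18y^2 → 234u^2 + 234v^2,

so the integral becomes

    ∬_R (234u^2 + 234v^2) · |J| du dv = ∫_0^1 ∫_0^1 (3042u^2 + 3042v^2) dv du.

Inner (v): 3042u^2 + 1014.
Outer (u): 2028.

Therefore ∬_D (18x^2 + 18y^2) dx dy = 2028.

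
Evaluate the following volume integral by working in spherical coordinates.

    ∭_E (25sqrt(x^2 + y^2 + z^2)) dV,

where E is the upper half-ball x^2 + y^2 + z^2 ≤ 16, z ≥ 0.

In spherical coordinates, x = ρ sin(φ) cos(θ), y = ρ sin(φ) sin(θ), z = ρ cos(φ), and dV = ρ^2 sin(φ) dρ dφ dθ.

The integrand becomes 25ρ, so

    ∭_E (25sqrt(x^2 + y^2 + z^2)) dV = ∫_{0}^{2π} ∫_{0}^{π/2} ∫_{0}^{4} (25ρ) · ρ^2 sin(φ) dρ dφ dθ.

Inner (ρ): 1600sin(φ).
Middle (φ): 1600.
Outer (θ): 3200π.

Therefore the triple integral equals 3200π.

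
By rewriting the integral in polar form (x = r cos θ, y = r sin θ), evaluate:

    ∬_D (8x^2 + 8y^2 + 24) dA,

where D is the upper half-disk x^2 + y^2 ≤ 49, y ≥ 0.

The region D is 0 ≤ r ≤ 7, 0 ≤ θ ≤ π in polar coordinates, where x = r cos(θ), y = r sin(θ), and dA = r dr dθ.

Under the substitution, the integrand becomes 8r^2 + 24, so

    ∬_D (8x^2 + 8y^2 + 24) dA = ∫_{0}^{π} ∫_{0}^{7} (8r^2 + 24) · r dr dθ.

Inner integral (in r): ∫_{0}^{7} (8r^2 + 24) · r dr = 5390.

Outer integral (in θ): ∫_{0}^{π} (5390) dθ = 5390π.

Therefore ∬_D (8x^2 + 8y^2 + 24) dA = 5390π.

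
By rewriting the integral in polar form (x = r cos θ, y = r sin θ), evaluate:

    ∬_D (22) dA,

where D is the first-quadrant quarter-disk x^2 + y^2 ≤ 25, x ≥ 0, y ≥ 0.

The region D is 0 ≤ r ≤ 5, 0 ≤ θ ≤ π/2 in polar coordinates, where x = r cos(θ), y = r sin(θ), and dA = r dr dθ.

Under the substitution, the integrand becomes 22, so

    ∬_D (22) dA = ∫_{0}^{π/2} ∫_{0}^{5} (22) · r dr dθ.

Inner integral (in r): ∫_{0}^{5} (22) · r dr = 275.

Outer integral (in θ): ∫_{0}^{π/2} (275) dθ = 275π/2.

Therefore ∬_D (22) dA = 275π/2.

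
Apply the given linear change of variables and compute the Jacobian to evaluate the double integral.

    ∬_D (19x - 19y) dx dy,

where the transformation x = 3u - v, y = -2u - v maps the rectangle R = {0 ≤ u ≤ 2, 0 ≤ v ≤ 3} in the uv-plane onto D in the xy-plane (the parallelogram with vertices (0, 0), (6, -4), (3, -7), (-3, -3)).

Compute the Jacobian determinant of (x, y) with respect to (u, v):

    ∂(x,y)/∂(u,v) = | 3  -1 | = (3)(-1) - (-1)(-2) = -5.
                   | -2  -1 |

Its absolute value is |J| = 5 (the area scaling factor).

Substituting x = 3u - v, y = -2u - v into the integrand,

    19x - 19y → 95u,

so the integral becomes

    ∬_R (95u) · |J| du dv = ∫_0^2 ∫_0^3 (475u) dv du.

Inner (v): 1425u.
Outer (u): 2850.

Therefore ∬_D (19x - 19y) dx dy = 2850.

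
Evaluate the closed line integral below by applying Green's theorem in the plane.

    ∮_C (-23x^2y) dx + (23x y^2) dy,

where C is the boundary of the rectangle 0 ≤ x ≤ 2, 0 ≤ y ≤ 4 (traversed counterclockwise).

Green's theorem converts the closed line integral into a double integral over the enclosed region D:

    ∮_C P dx + Q dy = ∬_D (∂Q/∂x - ∂P/∂y) dA.

Here P = -23x^2y, Q = 23x y^2, so

    ∂Q/∂x = 23y^2,    ∂P/∂y = -23x^2,
    ∂Q/∂x - ∂P/∂y = 23x^2 + 23y^2.

D is the region 0 ≤ x ≤ 2, 0 ≤ y ≤ 4. Evaluating the double integral:

    ∬_D (23x^2 + 23y^2) dA = ∫_0^{2} ∫_0^{4} (23x^2 + 23y^2) dy dx.

Inner (y from 0 to 4): 92x^2 + 1472/3.
Outer (x from 0 to 2): 3680/3.

Therefore ∮_C P dx + Q dy = 3680/3.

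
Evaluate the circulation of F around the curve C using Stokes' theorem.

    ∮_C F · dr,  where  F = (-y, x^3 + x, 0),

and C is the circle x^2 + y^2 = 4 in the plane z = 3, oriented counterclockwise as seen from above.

Let S be the flat disk x^2 + y^2 ≤ 4 in the plane z = 3, with upward unit normal n̂ = ẑ. By Stokes' theorem,

    ∮_C F · dr = ∬_S (∇ × F) · n̂ dS = ∬_D (curl F)_z dA,

where D is the disk x^2 + y^2 ≤ 4.

Compute the curl of F = (-y, x^3 + x, 0):
    (∇ × F)_x = ∂F_z/∂y - ∂F_y/∂z = 0,
    (∇ × F)_y = ∂F_x/∂z - ∂F_z/∂x = 0,
    (∇ × F)_z = ∂F_y/∂x - ∂F_x/∂y = 3x^2 + 2.

On z = 3, (curl F)_z = 3x^2 + 2.

Convert to polar (x = r cos θ, y = r sin θ, dA = r dr dθ); the integrand becomes 3r^2cos(θ)^2 + 2, so

    ∬_D (curl F)_z dA = ∫_0^{2π} ∫_0^{2} (3r^2cos(θ)^2 + 2) · r dr dθ.

Inner (r from 0 to 2): 12cos(θ)^2 + 4.
Outer (θ from 0 to 2π): 20π.

Therefore ∮_C F · dr = 20π.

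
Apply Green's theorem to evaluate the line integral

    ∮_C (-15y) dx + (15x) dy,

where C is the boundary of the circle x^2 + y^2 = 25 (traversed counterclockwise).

Green's theorem converts the closed line integral into a double integral over the enclosed region D:

    ∮_C P dx + Q dy = ∬_D (∂Q/∂x - ∂P/∂y) dA.

Here P = -15y, Q = 15x, so

    ∂Q/∂x = 15,    ∂P/∂y = -15,
    ∂Q/∂x - ∂P/∂y = 30.

D is the region x^2 + y^2 ≤ 25. Evaluating the double integral:

In polar coordinates (x = r cos θ, y = r sin θ, dA = r dr dθ) the integrand becomes 30, so

    ∬_D (30) dA = ∫_0^{2π} ∫_0^{5} (30) · r dr dθ.

Inner (r from 0 to 5): 375.
Outer (θ from 0 to 2π): 750π.

Therefore ∮_C P dx + Q dy = 750π.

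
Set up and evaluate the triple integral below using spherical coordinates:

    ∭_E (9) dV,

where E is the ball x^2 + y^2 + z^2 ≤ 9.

In spherical coordinates, x = ρ sin(φ) cos(θ), y = ρ sin(φ) sin(θ), z = ρ cos(φ), and dV = ρ^2 sin(φ) dρ dφ dθ.

The integrand becomes 9, so

    ∭_E (9) dV = ∫_{0}^{2π} ∫_{0}^{π} ∫_{0}^{3} (9) · ρ^2 sin(φ) dρ dφ dθ.

Inner (ρ): 81sin(φ).
Middle (φ): 162.
Outer (θ): 324π.

Therefore the triple integral equals 324π.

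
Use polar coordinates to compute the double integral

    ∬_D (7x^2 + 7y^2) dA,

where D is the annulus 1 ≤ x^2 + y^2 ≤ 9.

The region D is 1 ≤ r ≤ 3, 0 ≤ θ ≤ 2π in polar coordinates, where x = r cos(θ), y = r sin(θ), and dA = r dr dθ.

Under the substitution, the integrand becomes 7r^2, so

    ∬_D (7x^2 + 7y^2) dA = ∫_{0}^{2π} ∫_{1}^{3} (7r^2) · r dr dθ.

Inner integral (in r): ∫_{1}^{3} (7r^2) · r dr = 140.

Outer integral (in θ): ∫_{0}^{2π} (140) dθ = 280π.

Therefore ∬_D (7x^2 + 7y^2) dA = 280π.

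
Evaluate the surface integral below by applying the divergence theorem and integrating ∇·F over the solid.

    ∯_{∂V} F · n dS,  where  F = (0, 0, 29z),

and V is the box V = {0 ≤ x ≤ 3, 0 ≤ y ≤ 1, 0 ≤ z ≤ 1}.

By the divergence theorem,

    ∯_{∂V} F · n dS = ∭_V (∇ · F) dV.

Compute the divergence:
    ∇ · F = ∂F_x/∂x + ∂F_y/∂y + ∂F_z/∂z = 0 + 0 + 29 = 29.

V is a rectangular box, so dV = dx dy dz with 0 ≤ x ≤ 3, 0 ≤ y ≤ 1, 0 ≤ z ≤ 1.

Integrate (29) over V as an iterated integral:

    ∭_V (∇·F) dV = ∫_0^{3} ∫_0^{1} ∫_0^{1} (29) dz dy dx.

Inner (z from 0 to 1): 29.
Middle (y from 0 to 1): 29.
Outer (x from 0 to 3): 87.

Therefore ∯_{∂V} F · n dS = 87.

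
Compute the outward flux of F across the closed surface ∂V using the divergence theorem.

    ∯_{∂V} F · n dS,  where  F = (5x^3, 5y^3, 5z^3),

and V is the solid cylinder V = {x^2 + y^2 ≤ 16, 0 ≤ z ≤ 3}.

By the divergence theorem,

    ∯_{∂V} F · n dS = ∭_V (∇ · F) dV.

Compute the divergence:
    ∇ · F = ∂F_x/∂x + ∂F_y/∂y + ∂F_z/∂z = 15x^2 + 15y^2 + 15z^2.

In cylindrical coordinates, x = r cos(θ), y = r sin(θ), z = z, dV = r dr dθ dz, with 0 ≤ r ≤ 4, 0 ≤ θ ≤ 2π, 0 ≤ z ≤ 3.

The integrand, after substitution and multiplying by the volume element, becomes (15r^2 + 15z^2) · r, so

    ∭_V (∇·F) dV = ∫_0^{2π} ∫_0^{4} ∫_0^{3} (15r^2 + 15z^2) · r dz dr dθ.

Inner (z from 0 to 3): 45r (r^2 + 3).
Middle (r from 0 to 4): 3960.
Outer (θ from 0 to 2π): 7920π.

Therefore ∯_{∂V} F · n dS = 7920π.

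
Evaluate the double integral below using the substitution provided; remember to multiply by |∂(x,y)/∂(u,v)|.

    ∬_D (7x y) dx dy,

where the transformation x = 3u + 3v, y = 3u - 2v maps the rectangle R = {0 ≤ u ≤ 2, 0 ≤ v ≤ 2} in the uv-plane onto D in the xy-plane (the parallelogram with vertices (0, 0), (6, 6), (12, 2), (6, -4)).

Compute the Jacobian determinant of (x, y) with respect to (u, v):

    ∂(x,y)/∂(u,v) = | 3  3 | = (3)(-2) - (3)(3) = -15.
                   | 3  -2 |

Its absolute value is |J| = 15 (the area scaling factor).

Substituting x = 3u + 3v, y = 3u - 2v into the integrand,

    7x y → 63u^2 + 21u v - 42v^2,

so the integral becomes

    ∬_R (63u^2 + 21u v - 42v^2) · |J| du dv = ∫_0^2 ∫_0^2 (945u^2 + 315u v - 630v^2) dv du.

Inner (v): 1890u^2 + 630u - 1680.
Outer (u): 2940.

Therefore ∬_D (7x y) dx dy = 2940.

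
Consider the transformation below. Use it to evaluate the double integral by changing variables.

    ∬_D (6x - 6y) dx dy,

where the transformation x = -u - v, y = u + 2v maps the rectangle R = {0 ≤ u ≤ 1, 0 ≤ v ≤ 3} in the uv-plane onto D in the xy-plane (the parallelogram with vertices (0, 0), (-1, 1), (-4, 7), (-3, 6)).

Compute the Jacobian determinant of (x, y) with respect to (u, v):

    ∂(x,y)/∂(u,v) = | -1  -1 | = (-1)(2) - (-1)(1) = -1.
                   | 1  2 |

Its absolute value is |J| = 1 (the area scaling factor).

Substituting x = -u - v, y = u + 2v into the integrand,

    6x - 6y → -12u - 18v,

so the integral becomes

    ∬_R (-12u - 18v) · |J| du dv = ∫_0^1 ∫_0^3 (-12u - 18v) dv du.

Inner (v): -36u - 81.
Outer (u): -99.

Therefore ∬_D (6x - 6y) dx dy = -99.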